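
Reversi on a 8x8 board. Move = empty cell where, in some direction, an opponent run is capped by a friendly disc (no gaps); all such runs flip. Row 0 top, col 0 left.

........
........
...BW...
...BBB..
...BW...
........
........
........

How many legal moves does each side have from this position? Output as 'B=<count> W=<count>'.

-- B to move --
(1,3): flips 1 -> legal
(1,4): flips 1 -> legal
(1,5): flips 1 -> legal
(2,5): flips 1 -> legal
(4,5): flips 1 -> legal
(5,3): flips 1 -> legal
(5,4): flips 1 -> legal
(5,5): flips 1 -> legal
B mobility = 8
-- W to move --
(1,2): no bracket -> illegal
(1,3): no bracket -> illegal
(1,4): no bracket -> illegal
(2,2): flips 2 -> legal
(2,5): no bracket -> illegal
(2,6): flips 1 -> legal
(3,2): no bracket -> illegal
(3,6): no bracket -> illegal
(4,2): flips 2 -> legal
(4,5): no bracket -> illegal
(4,6): flips 1 -> legal
(5,2): no bracket -> illegal
(5,3): no bracket -> illegal
(5,4): no bracket -> illegal
W mobility = 4

Answer: B=8 W=4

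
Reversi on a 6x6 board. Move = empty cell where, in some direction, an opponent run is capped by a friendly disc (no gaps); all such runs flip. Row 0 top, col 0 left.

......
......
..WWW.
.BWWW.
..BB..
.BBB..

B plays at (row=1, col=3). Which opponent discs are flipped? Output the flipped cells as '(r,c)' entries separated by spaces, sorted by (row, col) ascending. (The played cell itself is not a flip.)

Answer: (2,2) (2,3) (3,3)

Derivation:
Dir NW: first cell '.' (not opp) -> no flip
Dir N: first cell '.' (not opp) -> no flip
Dir NE: first cell '.' (not opp) -> no flip
Dir W: first cell '.' (not opp) -> no flip
Dir E: first cell '.' (not opp) -> no flip
Dir SW: opp run (2,2) capped by B -> flip
Dir S: opp run (2,3) (3,3) capped by B -> flip
Dir SE: opp run (2,4), next='.' -> no flip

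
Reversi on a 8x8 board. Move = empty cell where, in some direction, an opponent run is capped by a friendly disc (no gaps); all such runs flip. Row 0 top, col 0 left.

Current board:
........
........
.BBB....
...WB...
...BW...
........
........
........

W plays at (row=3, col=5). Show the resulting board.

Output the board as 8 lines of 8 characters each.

Answer: ........
........
.BBB....
...WWW..
...BW...
........
........
........

Derivation:
Place W at (3,5); scan 8 dirs for brackets.
Dir NW: first cell '.' (not opp) -> no flip
Dir N: first cell '.' (not opp) -> no flip
Dir NE: first cell '.' (not opp) -> no flip
Dir W: opp run (3,4) capped by W -> flip
Dir E: first cell '.' (not opp) -> no flip
Dir SW: first cell 'W' (not opp) -> no flip
Dir S: first cell '.' (not opp) -> no flip
Dir SE: first cell '.' (not opp) -> no flip
All flips: (3,4)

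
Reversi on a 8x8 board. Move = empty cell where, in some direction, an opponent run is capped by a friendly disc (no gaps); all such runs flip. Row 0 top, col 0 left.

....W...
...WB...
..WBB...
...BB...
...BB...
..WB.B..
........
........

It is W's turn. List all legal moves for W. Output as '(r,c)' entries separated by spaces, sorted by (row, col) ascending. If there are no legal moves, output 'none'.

Answer: (1,5) (2,5) (3,5) (5,4) (6,3) (6,6)

Derivation:
(0,3): no bracket -> illegal
(0,5): no bracket -> illegal
(1,2): no bracket -> illegal
(1,5): flips 1 -> legal
(2,5): flips 4 -> legal
(3,2): no bracket -> illegal
(3,5): flips 1 -> legal
(4,2): no bracket -> illegal
(4,5): no bracket -> illegal
(4,6): no bracket -> illegal
(5,4): flips 5 -> legal
(5,6): no bracket -> illegal
(6,2): no bracket -> illegal
(6,3): flips 4 -> legal
(6,4): no bracket -> illegal
(6,5): no bracket -> illegal
(6,6): flips 3 -> legal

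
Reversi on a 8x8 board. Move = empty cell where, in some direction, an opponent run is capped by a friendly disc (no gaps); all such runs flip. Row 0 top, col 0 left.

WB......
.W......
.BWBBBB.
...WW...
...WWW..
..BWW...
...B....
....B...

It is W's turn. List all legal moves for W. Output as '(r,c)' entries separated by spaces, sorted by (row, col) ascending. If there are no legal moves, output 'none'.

(0,2): flips 1 -> legal
(1,0): no bracket -> illegal
(1,2): flips 1 -> legal
(1,3): flips 1 -> legal
(1,4): flips 1 -> legal
(1,5): flips 1 -> legal
(1,6): flips 1 -> legal
(1,7): no bracket -> illegal
(2,0): flips 1 -> legal
(2,7): flips 4 -> legal
(3,0): no bracket -> illegal
(3,1): flips 1 -> legal
(3,2): no bracket -> illegal
(3,5): no bracket -> illegal
(3,6): no bracket -> illegal
(3,7): no bracket -> illegal
(4,1): no bracket -> illegal
(4,2): no bracket -> illegal
(5,1): flips 1 -> legal
(6,1): flips 1 -> legal
(6,2): no bracket -> illegal
(6,4): no bracket -> illegal
(6,5): no bracket -> illegal
(7,2): flips 1 -> legal
(7,3): flips 1 -> legal
(7,5): no bracket -> illegal

Answer: (0,2) (1,2) (1,3) (1,4) (1,5) (1,6) (2,0) (2,7) (3,1) (5,1) (6,1) (7,2) (7,3)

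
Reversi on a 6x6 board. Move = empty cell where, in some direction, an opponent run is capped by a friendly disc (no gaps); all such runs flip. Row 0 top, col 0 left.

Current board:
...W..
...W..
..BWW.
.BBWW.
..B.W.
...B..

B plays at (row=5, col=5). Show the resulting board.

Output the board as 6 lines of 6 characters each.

Place B at (5,5); scan 8 dirs for brackets.
Dir NW: opp run (4,4) (3,3) capped by B -> flip
Dir N: first cell '.' (not opp) -> no flip
Dir NE: edge -> no flip
Dir W: first cell '.' (not opp) -> no flip
Dir E: edge -> no flip
Dir SW: edge -> no flip
Dir S: edge -> no flip
Dir SE: edge -> no flip
All flips: (3,3) (4,4)

Answer: ...W..
...W..
..BWW.
.BBBW.
..B.B.
...B.B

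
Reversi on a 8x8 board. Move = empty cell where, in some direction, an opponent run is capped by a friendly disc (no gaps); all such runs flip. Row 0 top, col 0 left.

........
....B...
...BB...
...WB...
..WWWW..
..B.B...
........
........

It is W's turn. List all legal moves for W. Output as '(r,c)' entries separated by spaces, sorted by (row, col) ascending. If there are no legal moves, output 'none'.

(0,3): no bracket -> illegal
(0,4): flips 3 -> legal
(0,5): no bracket -> illegal
(1,2): flips 2 -> legal
(1,3): flips 1 -> legal
(1,5): flips 1 -> legal
(2,2): no bracket -> illegal
(2,5): flips 1 -> legal
(3,2): no bracket -> illegal
(3,5): flips 1 -> legal
(4,1): no bracket -> illegal
(5,1): no bracket -> illegal
(5,3): no bracket -> illegal
(5,5): no bracket -> illegal
(6,1): flips 1 -> legal
(6,2): flips 1 -> legal
(6,3): flips 1 -> legal
(6,4): flips 1 -> legal
(6,5): flips 1 -> legal

Answer: (0,4) (1,2) (1,3) (1,5) (2,5) (3,5) (6,1) (6,2) (6,3) (6,4) (6,5)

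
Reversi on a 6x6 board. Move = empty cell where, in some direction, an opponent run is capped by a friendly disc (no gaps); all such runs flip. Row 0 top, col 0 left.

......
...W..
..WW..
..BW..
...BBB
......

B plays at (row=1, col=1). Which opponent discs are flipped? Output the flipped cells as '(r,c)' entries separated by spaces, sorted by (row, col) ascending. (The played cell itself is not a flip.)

Answer: (2,2) (3,3)

Derivation:
Dir NW: first cell '.' (not opp) -> no flip
Dir N: first cell '.' (not opp) -> no flip
Dir NE: first cell '.' (not opp) -> no flip
Dir W: first cell '.' (not opp) -> no flip
Dir E: first cell '.' (not opp) -> no flip
Dir SW: first cell '.' (not opp) -> no flip
Dir S: first cell '.' (not opp) -> no flip
Dir SE: opp run (2,2) (3,3) capped by B -> flip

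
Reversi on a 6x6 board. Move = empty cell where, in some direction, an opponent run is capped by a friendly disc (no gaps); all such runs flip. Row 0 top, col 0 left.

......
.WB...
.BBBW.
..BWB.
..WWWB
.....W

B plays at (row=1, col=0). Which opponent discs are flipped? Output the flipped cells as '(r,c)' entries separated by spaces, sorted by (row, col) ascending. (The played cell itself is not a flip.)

Answer: (1,1)

Derivation:
Dir NW: edge -> no flip
Dir N: first cell '.' (not opp) -> no flip
Dir NE: first cell '.' (not opp) -> no flip
Dir W: edge -> no flip
Dir E: opp run (1,1) capped by B -> flip
Dir SW: edge -> no flip
Dir S: first cell '.' (not opp) -> no flip
Dir SE: first cell 'B' (not opp) -> no flip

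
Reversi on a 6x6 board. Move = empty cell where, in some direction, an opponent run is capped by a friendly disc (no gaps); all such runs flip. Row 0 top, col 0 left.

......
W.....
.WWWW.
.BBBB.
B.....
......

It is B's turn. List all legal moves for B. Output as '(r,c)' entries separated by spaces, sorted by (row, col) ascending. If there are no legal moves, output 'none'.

Answer: (1,1) (1,2) (1,3) (1,4) (1,5)

Derivation:
(0,0): no bracket -> illegal
(0,1): no bracket -> illegal
(1,1): flips 2 -> legal
(1,2): flips 2 -> legal
(1,3): flips 2 -> legal
(1,4): flips 2 -> legal
(1,5): flips 1 -> legal
(2,0): no bracket -> illegal
(2,5): no bracket -> illegal
(3,0): no bracket -> illegal
(3,5): no bracket -> illegal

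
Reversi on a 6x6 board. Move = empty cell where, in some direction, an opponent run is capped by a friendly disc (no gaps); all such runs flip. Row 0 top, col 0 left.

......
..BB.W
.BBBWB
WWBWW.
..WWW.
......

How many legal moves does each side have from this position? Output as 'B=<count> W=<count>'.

-- B to move --
(0,4): no bracket -> illegal
(0,5): flips 1 -> legal
(1,4): no bracket -> illegal
(2,0): no bracket -> illegal
(3,5): flips 3 -> legal
(4,0): flips 1 -> legal
(4,1): flips 1 -> legal
(4,5): flips 1 -> legal
(5,1): no bracket -> illegal
(5,2): flips 3 -> legal
(5,3): flips 2 -> legal
(5,4): flips 1 -> legal
(5,5): flips 2 -> legal
B mobility = 9
-- W to move --
(0,1): flips 2 -> legal
(0,2): flips 4 -> legal
(0,3): flips 4 -> legal
(0,4): flips 2 -> legal
(1,0): flips 2 -> legal
(1,1): flips 2 -> legal
(1,4): no bracket -> illegal
(2,0): flips 3 -> legal
(3,5): flips 1 -> legal
(4,1): no bracket -> illegal
W mobility = 8

Answer: B=9 W=8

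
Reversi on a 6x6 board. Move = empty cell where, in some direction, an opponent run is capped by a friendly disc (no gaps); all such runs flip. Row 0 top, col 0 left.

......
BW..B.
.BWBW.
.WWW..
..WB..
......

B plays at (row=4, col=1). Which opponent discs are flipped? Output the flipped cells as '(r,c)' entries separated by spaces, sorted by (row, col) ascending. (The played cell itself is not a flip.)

Answer: (3,1) (3,2) (4,2)

Derivation:
Dir NW: first cell '.' (not opp) -> no flip
Dir N: opp run (3,1) capped by B -> flip
Dir NE: opp run (3,2) capped by B -> flip
Dir W: first cell '.' (not opp) -> no flip
Dir E: opp run (4,2) capped by B -> flip
Dir SW: first cell '.' (not opp) -> no flip
Dir S: first cell '.' (not opp) -> no flip
Dir SE: first cell '.' (not opp) -> no flip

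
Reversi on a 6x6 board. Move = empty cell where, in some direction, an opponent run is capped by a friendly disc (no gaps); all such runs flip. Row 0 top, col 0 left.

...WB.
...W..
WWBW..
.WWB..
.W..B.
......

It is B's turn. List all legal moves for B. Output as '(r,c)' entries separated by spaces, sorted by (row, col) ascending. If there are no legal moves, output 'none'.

Answer: (0,2) (2,4) (3,0) (4,0) (4,2)

Derivation:
(0,2): flips 1 -> legal
(1,0): no bracket -> illegal
(1,1): no bracket -> illegal
(1,2): no bracket -> illegal
(1,4): no bracket -> illegal
(2,4): flips 1 -> legal
(3,0): flips 2 -> legal
(3,4): no bracket -> illegal
(4,0): flips 1 -> legal
(4,2): flips 1 -> legal
(4,3): no bracket -> illegal
(5,0): no bracket -> illegal
(5,1): no bracket -> illegal
(5,2): no bracket -> illegal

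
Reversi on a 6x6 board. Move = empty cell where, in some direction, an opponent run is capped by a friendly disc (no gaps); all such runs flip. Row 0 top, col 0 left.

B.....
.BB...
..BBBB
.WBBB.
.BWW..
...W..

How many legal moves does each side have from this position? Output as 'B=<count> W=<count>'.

Answer: B=7 W=7

Derivation:
-- B to move --
(2,0): no bracket -> illegal
(2,1): flips 1 -> legal
(3,0): flips 1 -> legal
(4,0): flips 1 -> legal
(4,4): flips 2 -> legal
(5,1): flips 1 -> legal
(5,2): flips 2 -> legal
(5,4): flips 1 -> legal
B mobility = 7
-- W to move --
(0,1): no bracket -> illegal
(0,2): flips 3 -> legal
(0,3): no bracket -> illegal
(1,0): no bracket -> illegal
(1,3): flips 3 -> legal
(1,4): no bracket -> illegal
(1,5): flips 2 -> legal
(2,0): no bracket -> illegal
(2,1): flips 1 -> legal
(3,0): no bracket -> illegal
(3,5): flips 3 -> legal
(4,0): flips 1 -> legal
(4,4): no bracket -> illegal
(4,5): no bracket -> illegal
(5,0): no bracket -> illegal
(5,1): flips 1 -> legal
(5,2): no bracket -> illegal
W mobility = 7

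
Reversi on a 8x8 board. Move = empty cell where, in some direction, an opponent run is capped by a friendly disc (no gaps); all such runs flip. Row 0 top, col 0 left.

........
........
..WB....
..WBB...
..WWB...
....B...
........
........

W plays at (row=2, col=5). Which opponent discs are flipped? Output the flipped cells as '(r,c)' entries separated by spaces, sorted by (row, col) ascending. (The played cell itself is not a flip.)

Dir NW: first cell '.' (not opp) -> no flip
Dir N: first cell '.' (not opp) -> no flip
Dir NE: first cell '.' (not opp) -> no flip
Dir W: first cell '.' (not opp) -> no flip
Dir E: first cell '.' (not opp) -> no flip
Dir SW: opp run (3,4) capped by W -> flip
Dir S: first cell '.' (not opp) -> no flip
Dir SE: first cell '.' (not opp) -> no flip

Answer: (3,4)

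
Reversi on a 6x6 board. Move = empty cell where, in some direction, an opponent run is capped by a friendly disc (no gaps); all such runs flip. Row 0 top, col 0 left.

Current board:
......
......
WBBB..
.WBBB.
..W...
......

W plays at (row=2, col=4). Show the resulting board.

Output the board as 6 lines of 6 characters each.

Place W at (2,4); scan 8 dirs for brackets.
Dir NW: first cell '.' (not opp) -> no flip
Dir N: first cell '.' (not opp) -> no flip
Dir NE: first cell '.' (not opp) -> no flip
Dir W: opp run (2,3) (2,2) (2,1) capped by W -> flip
Dir E: first cell '.' (not opp) -> no flip
Dir SW: opp run (3,3) capped by W -> flip
Dir S: opp run (3,4), next='.' -> no flip
Dir SE: first cell '.' (not opp) -> no flip
All flips: (2,1) (2,2) (2,3) (3,3)

Answer: ......
......
WWWWW.
.WBWB.
..W...
......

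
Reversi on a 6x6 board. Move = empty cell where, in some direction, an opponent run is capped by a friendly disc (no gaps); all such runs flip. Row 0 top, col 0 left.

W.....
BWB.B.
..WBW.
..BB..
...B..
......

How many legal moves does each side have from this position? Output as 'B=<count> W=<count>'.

Answer: B=4 W=6

Derivation:
-- B to move --
(0,1): no bracket -> illegal
(0,2): no bracket -> illegal
(1,3): no bracket -> illegal
(1,5): flips 1 -> legal
(2,0): no bracket -> illegal
(2,1): flips 1 -> legal
(2,5): flips 1 -> legal
(3,1): no bracket -> illegal
(3,4): flips 1 -> legal
(3,5): no bracket -> illegal
B mobility = 4
-- W to move --
(0,1): no bracket -> illegal
(0,2): flips 1 -> legal
(0,3): no bracket -> illegal
(0,4): flips 1 -> legal
(0,5): no bracket -> illegal
(1,3): flips 1 -> legal
(1,5): no bracket -> illegal
(2,0): flips 1 -> legal
(2,1): no bracket -> illegal
(2,5): no bracket -> illegal
(3,1): no bracket -> illegal
(3,4): no bracket -> illegal
(4,1): no bracket -> illegal
(4,2): flips 2 -> legal
(4,4): flips 1 -> legal
(5,2): no bracket -> illegal
(5,3): no bracket -> illegal
(5,4): no bracket -> illegal
W mobility = 6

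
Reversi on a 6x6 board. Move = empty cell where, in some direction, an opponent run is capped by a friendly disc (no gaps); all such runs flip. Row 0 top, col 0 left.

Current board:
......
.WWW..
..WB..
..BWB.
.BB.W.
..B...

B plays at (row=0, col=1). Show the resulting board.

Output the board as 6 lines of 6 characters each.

Answer: .B....
.WBW..
..WB..
..BWB.
.BB.W.
..B...

Derivation:
Place B at (0,1); scan 8 dirs for brackets.
Dir NW: edge -> no flip
Dir N: edge -> no flip
Dir NE: edge -> no flip
Dir W: first cell '.' (not opp) -> no flip
Dir E: first cell '.' (not opp) -> no flip
Dir SW: first cell '.' (not opp) -> no flip
Dir S: opp run (1,1), next='.' -> no flip
Dir SE: opp run (1,2) capped by B -> flip
All flips: (1,2)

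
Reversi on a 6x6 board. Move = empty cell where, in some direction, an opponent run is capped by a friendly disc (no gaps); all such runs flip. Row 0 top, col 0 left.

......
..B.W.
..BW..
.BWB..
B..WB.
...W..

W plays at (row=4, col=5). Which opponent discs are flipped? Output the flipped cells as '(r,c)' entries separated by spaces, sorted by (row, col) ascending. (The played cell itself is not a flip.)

Answer: (4,4)

Derivation:
Dir NW: first cell '.' (not opp) -> no flip
Dir N: first cell '.' (not opp) -> no flip
Dir NE: edge -> no flip
Dir W: opp run (4,4) capped by W -> flip
Dir E: edge -> no flip
Dir SW: first cell '.' (not opp) -> no flip
Dir S: first cell '.' (not opp) -> no flip
Dir SE: edge -> no flip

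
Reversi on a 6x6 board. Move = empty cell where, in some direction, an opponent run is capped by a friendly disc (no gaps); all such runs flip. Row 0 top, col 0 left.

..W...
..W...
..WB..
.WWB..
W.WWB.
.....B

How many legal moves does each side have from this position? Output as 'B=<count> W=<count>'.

Answer: B=7 W=5

Derivation:
-- B to move --
(0,1): flips 1 -> legal
(0,3): no bracket -> illegal
(1,1): flips 1 -> legal
(1,3): no bracket -> illegal
(2,0): no bracket -> illegal
(2,1): flips 1 -> legal
(3,0): flips 2 -> legal
(3,4): no bracket -> illegal
(4,1): flips 3 -> legal
(5,0): no bracket -> illegal
(5,1): flips 1 -> legal
(5,2): no bracket -> illegal
(5,3): flips 1 -> legal
(5,4): no bracket -> illegal
B mobility = 7
-- W to move --
(1,3): flips 2 -> legal
(1,4): flips 1 -> legal
(2,4): flips 2 -> legal
(3,4): flips 2 -> legal
(3,5): no bracket -> illegal
(4,5): flips 1 -> legal
(5,3): no bracket -> illegal
(5,4): no bracket -> illegal
W mobility = 5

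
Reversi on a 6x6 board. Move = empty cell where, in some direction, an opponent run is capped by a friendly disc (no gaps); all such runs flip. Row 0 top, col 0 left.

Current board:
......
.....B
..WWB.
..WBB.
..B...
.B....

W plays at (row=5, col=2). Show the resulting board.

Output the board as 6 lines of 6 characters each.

Place W at (5,2); scan 8 dirs for brackets.
Dir NW: first cell '.' (not opp) -> no flip
Dir N: opp run (4,2) capped by W -> flip
Dir NE: first cell '.' (not opp) -> no flip
Dir W: opp run (5,1), next='.' -> no flip
Dir E: first cell '.' (not opp) -> no flip
Dir SW: edge -> no flip
Dir S: edge -> no flip
Dir SE: edge -> no flip
All flips: (4,2)

Answer: ......
.....B
..WWB.
..WBB.
..W...
.BW...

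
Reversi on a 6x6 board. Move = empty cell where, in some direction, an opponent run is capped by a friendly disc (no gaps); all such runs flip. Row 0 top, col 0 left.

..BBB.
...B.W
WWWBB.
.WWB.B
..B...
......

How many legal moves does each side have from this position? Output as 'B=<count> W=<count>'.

Answer: B=5 W=7

Derivation:
-- B to move --
(0,5): no bracket -> illegal
(1,0): no bracket -> illegal
(1,1): flips 1 -> legal
(1,2): flips 2 -> legal
(1,4): no bracket -> illegal
(2,5): no bracket -> illegal
(3,0): flips 2 -> legal
(4,0): flips 2 -> legal
(4,1): flips 1 -> legal
(4,3): no bracket -> illegal
B mobility = 5
-- W to move --
(0,1): no bracket -> illegal
(0,5): no bracket -> illegal
(1,1): no bracket -> illegal
(1,2): no bracket -> illegal
(1,4): flips 1 -> legal
(2,5): flips 2 -> legal
(3,4): flips 1 -> legal
(4,1): no bracket -> illegal
(4,3): no bracket -> illegal
(4,4): flips 1 -> legal
(4,5): no bracket -> illegal
(5,1): flips 3 -> legal
(5,2): flips 1 -> legal
(5,3): flips 1 -> legal
W mobility = 7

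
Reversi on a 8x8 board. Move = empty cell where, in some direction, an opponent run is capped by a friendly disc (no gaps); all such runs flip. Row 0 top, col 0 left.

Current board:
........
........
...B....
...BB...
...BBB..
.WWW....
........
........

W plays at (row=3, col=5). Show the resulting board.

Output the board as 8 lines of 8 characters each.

Answer: ........
........
...B....
...BBW..
...BWB..
.WWW....
........
........

Derivation:
Place W at (3,5); scan 8 dirs for brackets.
Dir NW: first cell '.' (not opp) -> no flip
Dir N: first cell '.' (not opp) -> no flip
Dir NE: first cell '.' (not opp) -> no flip
Dir W: opp run (3,4) (3,3), next='.' -> no flip
Dir E: first cell '.' (not opp) -> no flip
Dir SW: opp run (4,4) capped by W -> flip
Dir S: opp run (4,5), next='.' -> no flip
Dir SE: first cell '.' (not opp) -> no flip
All flips: (4,4)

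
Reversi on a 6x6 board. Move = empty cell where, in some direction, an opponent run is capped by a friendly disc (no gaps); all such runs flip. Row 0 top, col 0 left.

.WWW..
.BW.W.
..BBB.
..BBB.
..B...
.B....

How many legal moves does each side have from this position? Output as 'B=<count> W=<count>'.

Answer: B=3 W=7

Derivation:
-- B to move --
(0,0): no bracket -> illegal
(0,4): flips 1 -> legal
(0,5): flips 1 -> legal
(1,0): no bracket -> illegal
(1,3): flips 1 -> legal
(1,5): no bracket -> illegal
(2,1): no bracket -> illegal
(2,5): no bracket -> illegal
B mobility = 3
-- W to move --
(0,0): no bracket -> illegal
(1,0): flips 1 -> legal
(1,3): no bracket -> illegal
(1,5): no bracket -> illegal
(2,0): flips 1 -> legal
(2,1): flips 1 -> legal
(2,5): no bracket -> illegal
(3,1): no bracket -> illegal
(3,5): no bracket -> illegal
(4,0): no bracket -> illegal
(4,1): flips 2 -> legal
(4,3): no bracket -> illegal
(4,4): flips 2 -> legal
(4,5): flips 2 -> legal
(5,0): no bracket -> illegal
(5,2): flips 3 -> legal
(5,3): no bracket -> illegal
W mobility = 7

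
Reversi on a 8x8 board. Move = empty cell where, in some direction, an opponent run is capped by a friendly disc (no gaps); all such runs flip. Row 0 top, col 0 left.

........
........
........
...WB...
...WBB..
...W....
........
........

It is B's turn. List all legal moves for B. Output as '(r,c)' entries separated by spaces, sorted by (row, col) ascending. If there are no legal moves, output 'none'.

(2,2): flips 1 -> legal
(2,3): no bracket -> illegal
(2,4): no bracket -> illegal
(3,2): flips 1 -> legal
(4,2): flips 1 -> legal
(5,2): flips 1 -> legal
(5,4): no bracket -> illegal
(6,2): flips 1 -> legal
(6,3): no bracket -> illegal
(6,4): no bracket -> illegal

Answer: (2,2) (3,2) (4,2) (5,2) (6,2)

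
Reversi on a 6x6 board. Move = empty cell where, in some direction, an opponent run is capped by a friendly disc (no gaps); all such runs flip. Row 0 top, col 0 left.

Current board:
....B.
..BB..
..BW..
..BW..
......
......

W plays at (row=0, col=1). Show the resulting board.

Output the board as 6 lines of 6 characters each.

Place W at (0,1); scan 8 dirs for brackets.
Dir NW: edge -> no flip
Dir N: edge -> no flip
Dir NE: edge -> no flip
Dir W: first cell '.' (not opp) -> no flip
Dir E: first cell '.' (not opp) -> no flip
Dir SW: first cell '.' (not opp) -> no flip
Dir S: first cell '.' (not opp) -> no flip
Dir SE: opp run (1,2) capped by W -> flip
All flips: (1,2)

Answer: .W..B.
..WB..
..BW..
..BW..
......
......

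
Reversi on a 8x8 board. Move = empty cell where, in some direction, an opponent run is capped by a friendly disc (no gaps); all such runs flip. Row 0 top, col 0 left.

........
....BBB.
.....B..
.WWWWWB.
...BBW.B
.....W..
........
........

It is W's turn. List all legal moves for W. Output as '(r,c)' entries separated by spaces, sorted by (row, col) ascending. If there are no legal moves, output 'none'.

Answer: (0,5) (0,7) (2,7) (3,7) (4,2) (5,2) (5,3) (5,4)

Derivation:
(0,3): no bracket -> illegal
(0,4): no bracket -> illegal
(0,5): flips 2 -> legal
(0,6): no bracket -> illegal
(0,7): flips 2 -> legal
(1,3): no bracket -> illegal
(1,7): no bracket -> illegal
(2,3): no bracket -> illegal
(2,4): no bracket -> illegal
(2,6): no bracket -> illegal
(2,7): flips 1 -> legal
(3,7): flips 1 -> legal
(4,2): flips 2 -> legal
(4,6): no bracket -> illegal
(5,2): flips 1 -> legal
(5,3): flips 2 -> legal
(5,4): flips 2 -> legal
(5,6): no bracket -> illegal
(5,7): no bracket -> illegal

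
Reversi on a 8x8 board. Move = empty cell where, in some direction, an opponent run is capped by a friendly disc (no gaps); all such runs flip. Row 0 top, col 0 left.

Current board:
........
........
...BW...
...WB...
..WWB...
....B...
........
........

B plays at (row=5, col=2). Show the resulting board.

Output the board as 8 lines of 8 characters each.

Answer: ........
........
...BW...
...WB...
..WBB...
..B.B...
........
........

Derivation:
Place B at (5,2); scan 8 dirs for brackets.
Dir NW: first cell '.' (not opp) -> no flip
Dir N: opp run (4,2), next='.' -> no flip
Dir NE: opp run (4,3) capped by B -> flip
Dir W: first cell '.' (not opp) -> no flip
Dir E: first cell '.' (not opp) -> no flip
Dir SW: first cell '.' (not opp) -> no flip
Dir S: first cell '.' (not opp) -> no flip
Dir SE: first cell '.' (not opp) -> no flip
All flips: (4,3)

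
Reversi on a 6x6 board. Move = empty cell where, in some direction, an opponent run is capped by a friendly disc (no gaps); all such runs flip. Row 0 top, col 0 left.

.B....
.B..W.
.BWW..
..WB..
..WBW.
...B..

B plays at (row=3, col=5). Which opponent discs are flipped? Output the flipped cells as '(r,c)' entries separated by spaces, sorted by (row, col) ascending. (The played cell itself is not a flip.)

Answer: (4,4)

Derivation:
Dir NW: first cell '.' (not opp) -> no flip
Dir N: first cell '.' (not opp) -> no flip
Dir NE: edge -> no flip
Dir W: first cell '.' (not opp) -> no flip
Dir E: edge -> no flip
Dir SW: opp run (4,4) capped by B -> flip
Dir S: first cell '.' (not opp) -> no flip
Dir SE: edge -> no flip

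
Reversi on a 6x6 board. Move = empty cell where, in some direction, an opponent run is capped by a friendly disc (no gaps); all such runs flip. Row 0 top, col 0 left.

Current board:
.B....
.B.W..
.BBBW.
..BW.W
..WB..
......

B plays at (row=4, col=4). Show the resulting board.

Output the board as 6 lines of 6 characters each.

Place B at (4,4); scan 8 dirs for brackets.
Dir NW: opp run (3,3) capped by B -> flip
Dir N: first cell '.' (not opp) -> no flip
Dir NE: opp run (3,5), next=edge -> no flip
Dir W: first cell 'B' (not opp) -> no flip
Dir E: first cell '.' (not opp) -> no flip
Dir SW: first cell '.' (not opp) -> no flip
Dir S: first cell '.' (not opp) -> no flip
Dir SE: first cell '.' (not opp) -> no flip
All flips: (3,3)

Answer: .B....
.B.W..
.BBBW.
..BB.W
..WBB.
......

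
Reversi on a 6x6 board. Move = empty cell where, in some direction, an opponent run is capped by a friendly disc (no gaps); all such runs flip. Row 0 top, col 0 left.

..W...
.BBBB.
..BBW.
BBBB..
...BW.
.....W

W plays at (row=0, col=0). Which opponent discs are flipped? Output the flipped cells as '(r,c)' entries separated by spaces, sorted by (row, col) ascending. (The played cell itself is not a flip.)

Dir NW: edge -> no flip
Dir N: edge -> no flip
Dir NE: edge -> no flip
Dir W: edge -> no flip
Dir E: first cell '.' (not opp) -> no flip
Dir SW: edge -> no flip
Dir S: first cell '.' (not opp) -> no flip
Dir SE: opp run (1,1) (2,2) (3,3) capped by W -> flip

Answer: (1,1) (2,2) (3,3)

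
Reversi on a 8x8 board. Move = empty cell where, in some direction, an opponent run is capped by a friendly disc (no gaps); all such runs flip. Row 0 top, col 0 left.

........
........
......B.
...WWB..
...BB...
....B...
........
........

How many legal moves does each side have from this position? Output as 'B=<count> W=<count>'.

Answer: B=5 W=5

Derivation:
-- B to move --
(2,2): flips 1 -> legal
(2,3): flips 1 -> legal
(2,4): flips 1 -> legal
(2,5): flips 1 -> legal
(3,2): flips 2 -> legal
(4,2): no bracket -> illegal
(4,5): no bracket -> illegal
B mobility = 5
-- W to move --
(1,5): no bracket -> illegal
(1,6): no bracket -> illegal
(1,7): no bracket -> illegal
(2,4): no bracket -> illegal
(2,5): no bracket -> illegal
(2,7): no bracket -> illegal
(3,2): no bracket -> illegal
(3,6): flips 1 -> legal
(3,7): no bracket -> illegal
(4,2): no bracket -> illegal
(4,5): no bracket -> illegal
(4,6): no bracket -> illegal
(5,2): flips 1 -> legal
(5,3): flips 1 -> legal
(5,5): flips 1 -> legal
(6,3): no bracket -> illegal
(6,4): flips 2 -> legal
(6,5): no bracket -> illegal
W mobility = 5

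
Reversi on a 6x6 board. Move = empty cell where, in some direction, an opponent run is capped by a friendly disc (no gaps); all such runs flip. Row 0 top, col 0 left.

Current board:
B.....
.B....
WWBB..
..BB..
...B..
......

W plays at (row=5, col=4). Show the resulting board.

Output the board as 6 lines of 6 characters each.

Answer: B.....
.B....
WWBB..
..WB..
...W..
....W.

Derivation:
Place W at (5,4); scan 8 dirs for brackets.
Dir NW: opp run (4,3) (3,2) capped by W -> flip
Dir N: first cell '.' (not opp) -> no flip
Dir NE: first cell '.' (not opp) -> no flip
Dir W: first cell '.' (not opp) -> no flip
Dir E: first cell '.' (not opp) -> no flip
Dir SW: edge -> no flip
Dir S: edge -> no flip
Dir SE: edge -> no flip
All flips: (3,2) (4,3)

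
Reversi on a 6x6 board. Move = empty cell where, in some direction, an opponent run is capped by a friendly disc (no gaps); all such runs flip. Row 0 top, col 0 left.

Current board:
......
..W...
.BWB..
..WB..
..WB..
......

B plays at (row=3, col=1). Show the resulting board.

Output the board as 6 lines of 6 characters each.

Answer: ......
..W...
.BWB..
.BBB..
..WB..
......

Derivation:
Place B at (3,1); scan 8 dirs for brackets.
Dir NW: first cell '.' (not opp) -> no flip
Dir N: first cell 'B' (not opp) -> no flip
Dir NE: opp run (2,2), next='.' -> no flip
Dir W: first cell '.' (not opp) -> no flip
Dir E: opp run (3,2) capped by B -> flip
Dir SW: first cell '.' (not opp) -> no flip
Dir S: first cell '.' (not opp) -> no flip
Dir SE: opp run (4,2), next='.' -> no flip
All flips: (3,2)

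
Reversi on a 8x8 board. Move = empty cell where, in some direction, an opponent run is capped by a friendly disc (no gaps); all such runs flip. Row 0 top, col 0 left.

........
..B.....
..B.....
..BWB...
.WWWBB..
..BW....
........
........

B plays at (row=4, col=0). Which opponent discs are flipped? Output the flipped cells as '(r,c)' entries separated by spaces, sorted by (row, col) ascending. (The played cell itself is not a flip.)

Dir NW: edge -> no flip
Dir N: first cell '.' (not opp) -> no flip
Dir NE: first cell '.' (not opp) -> no flip
Dir W: edge -> no flip
Dir E: opp run (4,1) (4,2) (4,3) capped by B -> flip
Dir SW: edge -> no flip
Dir S: first cell '.' (not opp) -> no flip
Dir SE: first cell '.' (not opp) -> no flip

Answer: (4,1) (4,2) (4,3)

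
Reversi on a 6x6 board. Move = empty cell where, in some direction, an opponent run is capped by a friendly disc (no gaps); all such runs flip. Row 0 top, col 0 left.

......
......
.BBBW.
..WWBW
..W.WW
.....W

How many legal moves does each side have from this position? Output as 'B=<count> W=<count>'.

Answer: B=7 W=6

Derivation:
-- B to move --
(1,3): no bracket -> illegal
(1,4): flips 1 -> legal
(1,5): no bracket -> illegal
(2,5): flips 1 -> legal
(3,1): flips 2 -> legal
(4,1): flips 1 -> legal
(4,3): flips 2 -> legal
(5,1): no bracket -> illegal
(5,2): flips 2 -> legal
(5,3): no bracket -> illegal
(5,4): flips 1 -> legal
B mobility = 7
-- W to move --
(1,0): flips 1 -> legal
(1,1): flips 1 -> legal
(1,2): flips 3 -> legal
(1,3): flips 1 -> legal
(1,4): flips 1 -> legal
(2,0): flips 3 -> legal
(2,5): no bracket -> illegal
(3,0): no bracket -> illegal
(3,1): no bracket -> illegal
(4,3): no bracket -> illegal
W mobility = 6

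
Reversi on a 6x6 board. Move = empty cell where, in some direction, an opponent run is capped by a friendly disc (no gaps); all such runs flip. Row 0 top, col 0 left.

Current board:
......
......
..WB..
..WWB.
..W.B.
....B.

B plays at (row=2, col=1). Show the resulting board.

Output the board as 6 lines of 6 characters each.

Answer: ......
......
.BBB..
..WWB.
..W.B.
....B.

Derivation:
Place B at (2,1); scan 8 dirs for brackets.
Dir NW: first cell '.' (not opp) -> no flip
Dir N: first cell '.' (not opp) -> no flip
Dir NE: first cell '.' (not opp) -> no flip
Dir W: first cell '.' (not opp) -> no flip
Dir E: opp run (2,2) capped by B -> flip
Dir SW: first cell '.' (not opp) -> no flip
Dir S: first cell '.' (not opp) -> no flip
Dir SE: opp run (3,2), next='.' -> no flip
All flips: (2,2)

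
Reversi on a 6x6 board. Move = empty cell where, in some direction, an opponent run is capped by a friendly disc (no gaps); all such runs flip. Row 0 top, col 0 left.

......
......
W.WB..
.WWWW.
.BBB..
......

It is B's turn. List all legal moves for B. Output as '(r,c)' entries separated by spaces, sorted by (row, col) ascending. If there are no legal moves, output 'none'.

(1,0): no bracket -> illegal
(1,1): no bracket -> illegal
(1,2): flips 2 -> legal
(1,3): no bracket -> illegal
(2,1): flips 3 -> legal
(2,4): flips 1 -> legal
(2,5): flips 1 -> legal
(3,0): no bracket -> illegal
(3,5): no bracket -> illegal
(4,0): no bracket -> illegal
(4,4): no bracket -> illegal
(4,5): flips 1 -> legal

Answer: (1,2) (2,1) (2,4) (2,5) (4,5)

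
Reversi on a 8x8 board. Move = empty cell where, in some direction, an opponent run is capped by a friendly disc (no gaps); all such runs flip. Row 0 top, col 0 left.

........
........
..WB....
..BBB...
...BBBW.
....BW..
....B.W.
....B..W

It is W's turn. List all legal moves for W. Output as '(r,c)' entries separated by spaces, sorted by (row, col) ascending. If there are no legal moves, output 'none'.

(1,2): no bracket -> illegal
(1,3): no bracket -> illegal
(1,4): no bracket -> illegal
(2,1): no bracket -> illegal
(2,4): flips 1 -> legal
(2,5): no bracket -> illegal
(3,1): no bracket -> illegal
(3,5): flips 1 -> legal
(3,6): no bracket -> illegal
(4,1): no bracket -> illegal
(4,2): flips 4 -> legal
(5,2): no bracket -> illegal
(5,3): flips 1 -> legal
(5,6): no bracket -> illegal
(6,3): no bracket -> illegal
(6,5): no bracket -> illegal
(7,3): flips 1 -> legal
(7,5): no bracket -> illegal

Answer: (2,4) (3,5) (4,2) (5,3) (7,3)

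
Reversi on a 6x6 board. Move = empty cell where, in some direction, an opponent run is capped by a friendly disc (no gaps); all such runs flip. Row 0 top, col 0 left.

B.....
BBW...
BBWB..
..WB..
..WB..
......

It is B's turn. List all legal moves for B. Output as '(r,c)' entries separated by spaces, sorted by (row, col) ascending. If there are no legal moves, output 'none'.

(0,1): flips 1 -> legal
(0,2): no bracket -> illegal
(0,3): flips 1 -> legal
(1,3): flips 1 -> legal
(3,1): flips 1 -> legal
(4,1): flips 2 -> legal
(5,1): flips 1 -> legal
(5,2): no bracket -> illegal
(5,3): no bracket -> illegal

Answer: (0,1) (0,3) (1,3) (3,1) (4,1) (5,1)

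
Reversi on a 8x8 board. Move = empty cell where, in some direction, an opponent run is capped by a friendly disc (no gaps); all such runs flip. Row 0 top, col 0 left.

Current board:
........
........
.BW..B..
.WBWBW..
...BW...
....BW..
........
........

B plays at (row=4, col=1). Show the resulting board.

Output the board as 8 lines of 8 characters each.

Place B at (4,1); scan 8 dirs for brackets.
Dir NW: first cell '.' (not opp) -> no flip
Dir N: opp run (3,1) capped by B -> flip
Dir NE: first cell 'B' (not opp) -> no flip
Dir W: first cell '.' (not opp) -> no flip
Dir E: first cell '.' (not opp) -> no flip
Dir SW: first cell '.' (not opp) -> no flip
Dir S: first cell '.' (not opp) -> no flip
Dir SE: first cell '.' (not opp) -> no flip
All flips: (3,1)

Answer: ........
........
.BW..B..
.BBWBW..
.B.BW...
....BW..
........
........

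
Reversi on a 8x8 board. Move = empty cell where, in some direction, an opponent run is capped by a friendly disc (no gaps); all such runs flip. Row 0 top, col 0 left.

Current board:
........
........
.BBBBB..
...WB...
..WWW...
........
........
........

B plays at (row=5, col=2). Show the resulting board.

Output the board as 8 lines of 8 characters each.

Answer: ........
........
.BBBBB..
...WB...
..WBW...
..B.....
........
........

Derivation:
Place B at (5,2); scan 8 dirs for brackets.
Dir NW: first cell '.' (not opp) -> no flip
Dir N: opp run (4,2), next='.' -> no flip
Dir NE: opp run (4,3) capped by B -> flip
Dir W: first cell '.' (not opp) -> no flip
Dir E: first cell '.' (not opp) -> no flip
Dir SW: first cell '.' (not opp) -> no flip
Dir S: first cell '.' (not opp) -> no flip
Dir SE: first cell '.' (not opp) -> no flip
All flips: (4,3)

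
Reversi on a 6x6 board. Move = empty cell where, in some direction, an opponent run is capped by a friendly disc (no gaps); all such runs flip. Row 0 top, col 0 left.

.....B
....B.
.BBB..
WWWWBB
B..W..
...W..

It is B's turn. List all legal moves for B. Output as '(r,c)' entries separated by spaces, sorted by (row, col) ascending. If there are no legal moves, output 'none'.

Answer: (2,0) (4,1) (4,2) (4,4) (5,2) (5,4)

Derivation:
(2,0): flips 1 -> legal
(2,4): no bracket -> illegal
(4,1): flips 2 -> legal
(4,2): flips 1 -> legal
(4,4): flips 1 -> legal
(5,2): flips 1 -> legal
(5,4): flips 2 -> legal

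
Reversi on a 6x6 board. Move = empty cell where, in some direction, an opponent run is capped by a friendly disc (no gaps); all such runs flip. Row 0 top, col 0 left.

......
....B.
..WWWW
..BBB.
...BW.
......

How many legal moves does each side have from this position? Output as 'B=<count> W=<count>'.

Answer: B=7 W=8

Derivation:
-- B to move --
(1,1): flips 1 -> legal
(1,2): flips 2 -> legal
(1,3): flips 1 -> legal
(1,5): flips 1 -> legal
(2,1): no bracket -> illegal
(3,1): no bracket -> illegal
(3,5): no bracket -> illegal
(4,5): flips 1 -> legal
(5,3): no bracket -> illegal
(5,4): flips 1 -> legal
(5,5): flips 1 -> legal
B mobility = 7
-- W to move --
(0,3): flips 1 -> legal
(0,4): flips 1 -> legal
(0,5): flips 1 -> legal
(1,3): no bracket -> illegal
(1,5): no bracket -> illegal
(2,1): no bracket -> illegal
(3,1): no bracket -> illegal
(3,5): no bracket -> illegal
(4,1): flips 1 -> legal
(4,2): flips 3 -> legal
(4,5): flips 1 -> legal
(5,2): flips 2 -> legal
(5,3): flips 2 -> legal
(5,4): no bracket -> illegal
W mobility = 8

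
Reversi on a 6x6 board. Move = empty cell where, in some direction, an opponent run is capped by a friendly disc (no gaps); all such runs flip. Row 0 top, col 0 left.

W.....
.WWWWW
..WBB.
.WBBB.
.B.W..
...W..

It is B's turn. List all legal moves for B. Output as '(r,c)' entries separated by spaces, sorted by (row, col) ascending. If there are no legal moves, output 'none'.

Answer: (0,1) (0,2) (0,3) (0,4) (0,5) (2,1) (3,0) (5,2) (5,4)

Derivation:
(0,1): flips 1 -> legal
(0,2): flips 3 -> legal
(0,3): flips 1 -> legal
(0,4): flips 1 -> legal
(0,5): flips 1 -> legal
(1,0): no bracket -> illegal
(2,0): no bracket -> illegal
(2,1): flips 2 -> legal
(2,5): no bracket -> illegal
(3,0): flips 1 -> legal
(4,0): no bracket -> illegal
(4,2): no bracket -> illegal
(4,4): no bracket -> illegal
(5,2): flips 1 -> legal
(5,4): flips 1 -> legal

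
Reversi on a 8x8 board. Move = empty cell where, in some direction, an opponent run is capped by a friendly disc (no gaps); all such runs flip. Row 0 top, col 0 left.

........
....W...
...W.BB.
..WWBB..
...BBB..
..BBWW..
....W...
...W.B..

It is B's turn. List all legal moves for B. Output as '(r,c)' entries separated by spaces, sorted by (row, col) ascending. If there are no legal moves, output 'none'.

(0,3): flips 1 -> legal
(0,4): no bracket -> illegal
(0,5): no bracket -> illegal
(1,2): flips 1 -> legal
(1,3): flips 2 -> legal
(1,5): no bracket -> illegal
(2,1): flips 1 -> legal
(2,2): flips 1 -> legal
(2,4): no bracket -> illegal
(3,1): flips 2 -> legal
(4,1): no bracket -> illegal
(4,2): no bracket -> illegal
(4,6): no bracket -> illegal
(5,6): flips 2 -> legal
(6,2): no bracket -> illegal
(6,3): flips 1 -> legal
(6,5): flips 2 -> legal
(6,6): flips 1 -> legal
(7,2): no bracket -> illegal
(7,4): flips 2 -> legal

Answer: (0,3) (1,2) (1,3) (2,1) (2,2) (3,1) (5,6) (6,3) (6,5) (6,6) (7,4)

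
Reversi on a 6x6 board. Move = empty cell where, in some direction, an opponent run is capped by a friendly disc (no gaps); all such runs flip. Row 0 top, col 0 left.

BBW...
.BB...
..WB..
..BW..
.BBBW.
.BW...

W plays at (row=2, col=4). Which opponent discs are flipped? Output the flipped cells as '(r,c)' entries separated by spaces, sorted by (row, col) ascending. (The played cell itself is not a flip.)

Dir NW: first cell '.' (not opp) -> no flip
Dir N: first cell '.' (not opp) -> no flip
Dir NE: first cell '.' (not opp) -> no flip
Dir W: opp run (2,3) capped by W -> flip
Dir E: first cell '.' (not opp) -> no flip
Dir SW: first cell 'W' (not opp) -> no flip
Dir S: first cell '.' (not opp) -> no flip
Dir SE: first cell '.' (not opp) -> no flip

Answer: (2,3)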